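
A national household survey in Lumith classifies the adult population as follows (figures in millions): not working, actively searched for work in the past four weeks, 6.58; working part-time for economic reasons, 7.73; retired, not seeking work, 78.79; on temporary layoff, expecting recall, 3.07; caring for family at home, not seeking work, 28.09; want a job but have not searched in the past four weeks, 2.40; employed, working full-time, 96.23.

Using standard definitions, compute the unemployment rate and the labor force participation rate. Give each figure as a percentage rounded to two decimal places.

Unemployment rate ≈ 8.49%; labor force participation rate ≈ 50.97%.

Employed = 7.73 + 96.23 = 103.96 million (anyone who worked, including part-time for economic reasons, counts as employed).
Unemployed = 6.58 + 3.07 = 9.65 million (jobless and actively searching, or on temporary layoff).
Labor force = 103.96 + 9.65 = 113.61 million.
Not in labor force = 78.79 + 28.09 + 2.40 = 109.28 million (those not working and not actively searching are outside the labor force — including those who want a job but have given up searching).
Civilian working-age population = 113.61 + 109.28 = 222.89 million.
Unemployment rate = 9.65 / 113.61 = 8.49%.
Labor force participation rate = 113.61 / 222.89 = 50.97%.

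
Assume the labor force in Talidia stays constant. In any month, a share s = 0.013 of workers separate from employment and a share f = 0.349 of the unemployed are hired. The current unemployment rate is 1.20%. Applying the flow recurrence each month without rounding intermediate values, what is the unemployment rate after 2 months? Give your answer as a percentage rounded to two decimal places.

Unemployment rate after two months ≈ 2.62%.

With a fixed labor force, u_{t+1} = u_t + s·(1−u_t) − f·u_t = u_t·(1−s−f) + s.
Here 1−s−f = 0.638 and s = 0.013.
u_1 = 0.012000 × 0.638 + 0.013 = 0.020656.
u_2 = 0.020656 × 0.638 + 0.013 = 0.026179.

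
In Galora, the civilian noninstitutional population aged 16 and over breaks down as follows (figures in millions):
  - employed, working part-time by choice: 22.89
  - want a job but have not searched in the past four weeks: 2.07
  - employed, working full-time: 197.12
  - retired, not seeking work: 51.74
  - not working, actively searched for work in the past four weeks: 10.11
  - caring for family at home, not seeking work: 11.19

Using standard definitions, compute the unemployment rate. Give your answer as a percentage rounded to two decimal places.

Employed = 22.89 + 197.12 = 220.01 million.
Unemployed = 10.11 million.
Labor force = 220.01 + 10.11 = 230.12 million.
Unemployment rate = 10.11 / 230.12 = 4.39%.

Unemployment rate ≈ 4.39%.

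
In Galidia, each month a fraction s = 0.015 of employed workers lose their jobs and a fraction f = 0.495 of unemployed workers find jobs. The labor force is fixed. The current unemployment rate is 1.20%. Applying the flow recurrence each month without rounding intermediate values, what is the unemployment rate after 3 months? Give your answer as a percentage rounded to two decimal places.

With a fixed labor force, u_{t+1} = u_t + s·(1−u_t) − f·u_t = u_t·(1−s−f) + s.
Here 1−s−f = 0.490 and s = 0.015.
u_1 = 0.012000 × 0.490 + 0.015 = 0.020880.
u_2 = 0.020880 × 0.490 + 0.015 = 0.025231.
u_3 = 0.025231 × 0.490 + 0.015 = 0.027363.

Unemployment rate after three months ≈ 2.74%.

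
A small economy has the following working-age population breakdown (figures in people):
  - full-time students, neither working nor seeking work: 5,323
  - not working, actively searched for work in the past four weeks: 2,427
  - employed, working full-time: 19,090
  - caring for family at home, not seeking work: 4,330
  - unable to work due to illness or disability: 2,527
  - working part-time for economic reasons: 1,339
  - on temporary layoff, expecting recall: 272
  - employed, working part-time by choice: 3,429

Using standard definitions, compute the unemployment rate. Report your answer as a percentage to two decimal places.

Employed = 19,090 + 1,339 + 3,429 = 23,858 (anyone who worked, including part-time for economic reasons, counts as employed).
Unemployed = 2,427 + 272 = 2,699 (jobless and actively searching, or on temporary layoff).
Labor force = 23,858 + 2,699 = 26,557.
Unemployment rate = 2,699 / 26,557 = 10.16%.

Unemployment rate ≈ 10.16%.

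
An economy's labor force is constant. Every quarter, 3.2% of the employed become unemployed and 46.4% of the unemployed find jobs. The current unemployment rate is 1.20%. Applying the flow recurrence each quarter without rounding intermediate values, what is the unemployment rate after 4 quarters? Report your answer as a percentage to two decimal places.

Unemployment rate after four quarters ≈ 6.11%.

With a fixed labor force, u_{t+1} = u_t + s·(1−u_t) − f·u_t = u_t·(1−s−f) + s.
Here 1−s−f = 0.504 and s = 0.032.
u_1 = 0.012000 × 0.504 + 0.032 = 0.038048.
u_2 = 0.038048 × 0.504 + 0.032 = 0.051176.
u_3 = 0.051176 × 0.504 + 0.032 = 0.057793.
u_4 = 0.057793 × 0.504 + 0.032 = 0.061128.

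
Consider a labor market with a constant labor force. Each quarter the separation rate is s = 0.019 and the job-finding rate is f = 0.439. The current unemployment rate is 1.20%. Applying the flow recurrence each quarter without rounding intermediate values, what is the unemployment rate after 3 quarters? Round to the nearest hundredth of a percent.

Unemployment rate after three quarters ≈ 3.68%.

With a fixed labor force, u_{t+1} = u_t + s·(1−u_t) − f·u_t = u_t·(1−s−f) + s.
Here 1−s−f = 0.542 and s = 0.019.
u_1 = 0.012000 × 0.542 + 0.019 = 0.025504.
u_2 = 0.025504 × 0.542 + 0.019 = 0.032823.
u_3 = 0.032823 × 0.542 + 0.019 = 0.036790.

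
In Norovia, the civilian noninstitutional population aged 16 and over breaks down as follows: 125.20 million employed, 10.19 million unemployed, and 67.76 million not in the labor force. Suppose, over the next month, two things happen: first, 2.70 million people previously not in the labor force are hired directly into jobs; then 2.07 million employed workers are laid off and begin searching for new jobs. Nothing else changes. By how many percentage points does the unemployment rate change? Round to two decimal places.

Initially, labor force = 125.20 + 10.19 = 135.39 million, so u = 10.19/135.39 = 7.53%.
After the first change, employed and labor force both rise by 2.70; unemployed unchanged → E = 127.90, U = 10.19, labor force = 138.09 million.
After the second change, employed falls and unemployed rises by 2.07; labor force unchanged → E = 125.83, U = 12.26, labor force = 138.09 million.
New unemployment rate = 12.26 / 138.09 = 8.88%.
Change = 8.88% − 7.53% = +1.35 percentage points.

The unemployment rate changes by +1.35 percentage points.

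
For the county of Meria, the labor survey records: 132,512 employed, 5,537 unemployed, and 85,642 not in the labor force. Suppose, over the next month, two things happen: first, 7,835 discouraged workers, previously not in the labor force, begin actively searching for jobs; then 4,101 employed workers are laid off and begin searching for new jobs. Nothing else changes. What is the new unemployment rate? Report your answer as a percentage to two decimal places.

Initially, labor force = 132,512 + 5,537 = 138,049, so u = 5,537/138,049 = 4.01%.
After the first change, unemployed and labor force both rise by 7,835 → E = 132,512, U = 13,372, labor force = 145,884.
After the second change, employed falls and unemployed rises by 4,101; labor force unchanged → E = 128,411, U = 17,473, labor force = 145,884.
New unemployment rate = 17,473 / 145,884 = 11.98%.

New unemployment rate ≈ 11.98%.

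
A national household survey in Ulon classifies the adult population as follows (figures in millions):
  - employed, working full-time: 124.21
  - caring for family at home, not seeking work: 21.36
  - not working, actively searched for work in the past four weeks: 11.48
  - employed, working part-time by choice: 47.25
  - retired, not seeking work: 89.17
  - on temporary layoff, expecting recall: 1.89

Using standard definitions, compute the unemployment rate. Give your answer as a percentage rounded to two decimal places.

Employed = 124.21 + 47.25 = 171.46 million.
Unemployed = 11.48 + 1.89 = 13.37 million (jobless and actively searching, or on temporary layoff).
Labor force = 171.46 + 13.37 = 184.83 million.
Unemployment rate = 13.37 / 184.83 = 7.23%.

Unemployment rate ≈ 7.23%.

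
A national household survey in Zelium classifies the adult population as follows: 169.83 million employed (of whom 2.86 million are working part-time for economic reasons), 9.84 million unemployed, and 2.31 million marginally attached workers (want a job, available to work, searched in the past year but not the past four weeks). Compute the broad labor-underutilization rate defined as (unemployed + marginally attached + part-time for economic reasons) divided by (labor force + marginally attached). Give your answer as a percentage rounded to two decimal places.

Labor force = 169.83 + 9.84 = 179.67 million.
Numerator = 9.84 + 2.31 + 2.86 = 15.01 million.
Denominator = 179.67 + 2.31 = 181.98 million.
Broad rate = 15.01 / 181.98 = 8.25%.

Broad underutilization rate ≈ 8.25%.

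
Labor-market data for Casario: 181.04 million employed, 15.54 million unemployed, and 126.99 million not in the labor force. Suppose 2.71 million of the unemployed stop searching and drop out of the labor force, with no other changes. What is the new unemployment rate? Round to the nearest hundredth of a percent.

Initially, labor force = 181.04 + 15.54 = 196.58 million, so u = 15.54/196.58 = 7.91%.
After the change, unemployed and labor force both fall by 2.71 → E = 181.04, U = 12.83, labor force = 193.87 million.
New unemployment rate = 12.83 / 193.87 = 6.62%.

New unemployment rate ≈ 6.62%.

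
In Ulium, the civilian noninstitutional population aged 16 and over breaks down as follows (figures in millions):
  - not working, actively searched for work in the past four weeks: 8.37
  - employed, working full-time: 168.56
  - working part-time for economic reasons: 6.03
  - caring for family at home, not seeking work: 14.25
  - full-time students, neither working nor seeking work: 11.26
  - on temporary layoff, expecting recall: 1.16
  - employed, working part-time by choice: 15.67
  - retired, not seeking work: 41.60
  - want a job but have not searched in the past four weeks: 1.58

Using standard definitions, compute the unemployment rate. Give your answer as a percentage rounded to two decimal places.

Unemployment rate ≈ 4.77%.

Employed = 168.56 + 6.03 + 15.67 = 190.26 million (anyone who worked, including part-time for economic reasons, counts as employed).
Unemployed = 8.37 + 1.16 = 9.53 million (jobless and actively searching, or on temporary layoff).
Labor force = 190.26 + 9.53 = 199.79 million.
Unemployment rate = 9.53 / 199.79 = 4.77%.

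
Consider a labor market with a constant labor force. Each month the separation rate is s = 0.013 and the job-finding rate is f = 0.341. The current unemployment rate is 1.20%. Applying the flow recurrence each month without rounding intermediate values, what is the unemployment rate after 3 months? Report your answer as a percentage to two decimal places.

Unemployment rate after three months ≈ 3.01%.

With a fixed labor force, u_{t+1} = u_t + s·(1−u_t) − f·u_t = u_t·(1−s−f) + s.
Here 1−s−f = 0.646 and s = 0.013.
u_1 = 0.012000 × 0.646 + 0.013 = 0.020752.
u_2 = 0.020752 × 0.646 + 0.013 = 0.026406.
u_3 = 0.026406 × 0.646 + 0.013 = 0.030058.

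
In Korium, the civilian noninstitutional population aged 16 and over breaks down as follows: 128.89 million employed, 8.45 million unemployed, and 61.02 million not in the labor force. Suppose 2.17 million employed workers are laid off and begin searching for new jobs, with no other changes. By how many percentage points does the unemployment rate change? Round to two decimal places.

Initially, labor force = 128.89 + 8.45 = 137.34 million, so u = 8.45/137.34 = 6.15%.
After the change, employed falls and unemployed rises by 2.17; labor force unchanged → E = 126.72, U = 10.62, labor force = 137.34 million.
New unemployment rate = 10.62 / 137.34 = 7.73%.
Change = 7.73% − 6.15% = +1.58 percentage points.

The unemployment rate changes by +1.58 percentage points.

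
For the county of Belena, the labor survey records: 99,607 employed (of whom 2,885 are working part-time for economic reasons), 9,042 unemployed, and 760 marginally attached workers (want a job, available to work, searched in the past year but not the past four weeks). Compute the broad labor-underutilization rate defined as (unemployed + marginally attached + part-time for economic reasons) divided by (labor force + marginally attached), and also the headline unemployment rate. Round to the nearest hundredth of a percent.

Labor force = 99,607 + 9,042 = 108,649.
Numerator = 9,042 + 760 + 2,885 = 12,687.
Denominator = 108,649 + 760 = 109,409.
Broad rate = 12,687 / 109,409 = 11.60%.
Headline unemployment rate = 9,042 / 108,649 = 8.32%.

Broad underutilization rate ≈ 11.60%; headline unemployment rate ≈ 8.32%.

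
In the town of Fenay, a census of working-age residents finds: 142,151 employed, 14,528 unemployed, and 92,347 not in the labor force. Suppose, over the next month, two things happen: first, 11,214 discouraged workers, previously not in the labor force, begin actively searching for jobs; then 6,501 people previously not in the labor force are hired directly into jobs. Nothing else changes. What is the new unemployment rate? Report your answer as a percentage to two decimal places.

New unemployment rate ≈ 14.76%.

Initially, labor force = 142,151 + 14,528 = 156,679, so u = 14,528/156,679 = 9.27%.
After the first change, unemployed and labor force both rise by 11,214 → E = 142,151, U = 25,742, labor force = 167,893.
After the second change, employed and labor force both rise by 6,501; unemployed unchanged → E = 148,652, U = 25,742, labor force = 174,394.
New unemployment rate = 25,742 / 174,394 = 14.76%.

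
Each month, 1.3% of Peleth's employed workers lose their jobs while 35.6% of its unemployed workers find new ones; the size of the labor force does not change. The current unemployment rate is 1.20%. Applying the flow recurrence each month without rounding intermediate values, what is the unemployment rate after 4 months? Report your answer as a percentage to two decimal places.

With a fixed labor force, u_{t+1} = u_t + s·(1−u_t) − f·u_t = u_t·(1−s−f) + s.
Here 1−s−f = 0.631 and s = 0.013.
u_1 = 0.012000 × 0.631 + 0.013 = 0.020572.
u_2 = 0.020572 × 0.631 + 0.013 = 0.025981.
u_3 = 0.025981 × 0.631 + 0.013 = 0.029394.
u_4 = 0.029394 × 0.631 + 0.013 = 0.031548.

Unemployment rate after four months ≈ 3.15%.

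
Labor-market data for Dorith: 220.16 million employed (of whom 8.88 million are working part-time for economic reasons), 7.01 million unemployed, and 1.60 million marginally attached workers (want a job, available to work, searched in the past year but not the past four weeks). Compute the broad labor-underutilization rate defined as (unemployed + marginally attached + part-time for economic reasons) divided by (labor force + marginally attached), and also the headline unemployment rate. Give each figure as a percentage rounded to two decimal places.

Labor force = 220.16 + 7.01 = 227.17 million.
Numerator = 7.01 + 1.60 + 8.88 = 17.49 million.
Denominator = 227.17 + 1.60 = 228.77 million.
Broad rate = 17.49 / 228.77 = 7.65%.
Headline unemployment rate = 7.01 / 227.17 = 3.09%.

Broad underutilization rate ≈ 7.65%; headline unemployment rate ≈ 3.09%.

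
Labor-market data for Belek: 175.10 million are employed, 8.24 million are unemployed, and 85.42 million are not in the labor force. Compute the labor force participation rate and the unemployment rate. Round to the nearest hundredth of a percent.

Labor force participation rate ≈ 68.22%; unemployment rate ≈ 4.49%.

Labor force = employed + unemployed = 175.10 + 8.24 = 183.34 million.
Working-age population = 183.34 + 85.42 = 268.76 million.
Unemployment rate = 8.24 / 183.34 = 4.49%.
Labor force participation rate = 183.34 / 268.76 = 68.22%.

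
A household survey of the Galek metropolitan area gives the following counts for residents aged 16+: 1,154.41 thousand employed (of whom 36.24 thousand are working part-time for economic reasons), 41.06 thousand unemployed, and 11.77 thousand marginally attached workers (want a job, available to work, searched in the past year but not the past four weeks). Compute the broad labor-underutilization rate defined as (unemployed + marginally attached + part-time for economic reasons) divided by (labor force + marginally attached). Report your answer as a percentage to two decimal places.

Labor force = 1,154.41 + 41.06 = 1,195.47 thousand.
Numerator = 41.06 + 11.77 + 36.24 = 89.07 thousand.
Denominator = 1,195.47 + 11.77 = 1,207.24 thousand.
Broad rate = 89.07 / 1,207.24 = 7.38%.

Broad underutilization rate ≈ 7.38%.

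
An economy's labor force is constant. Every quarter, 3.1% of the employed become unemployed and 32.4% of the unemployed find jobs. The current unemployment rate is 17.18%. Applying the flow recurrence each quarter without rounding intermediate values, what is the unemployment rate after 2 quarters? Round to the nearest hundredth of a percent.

With a fixed labor force, u_{t+1} = u_t + s·(1−u_t) − f·u_t = u_t·(1−s−f) + s.
Here 1−s−f = 0.645 and s = 0.031.
u_1 = 0.171800 × 0.645 + 0.031 = 0.141811.
u_2 = 0.141811 × 0.645 + 0.031 = 0.122468.

Unemployment rate after two quarters ≈ 12.25%.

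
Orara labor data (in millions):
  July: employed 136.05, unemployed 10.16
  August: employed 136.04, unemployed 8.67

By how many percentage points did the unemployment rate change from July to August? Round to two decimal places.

July: labor force = 136.05 + 10.16 = 146.21; u = 10.16/146.21 = 6.95%.
August: labor force = 136.04 + 8.67 = 144.71; u = 8.67/144.71 = 5.99%.
Change = 5.99% − 6.95% = −0.96 pp.

The unemployment rate changed by −0.96 percentage points.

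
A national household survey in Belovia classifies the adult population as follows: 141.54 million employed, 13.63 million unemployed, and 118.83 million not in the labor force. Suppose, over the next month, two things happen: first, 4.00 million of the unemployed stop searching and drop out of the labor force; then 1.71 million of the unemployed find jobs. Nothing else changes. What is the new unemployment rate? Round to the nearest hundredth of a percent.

Initially, labor force = 141.54 + 13.63 = 155.17 million, so u = 13.63/155.17 = 8.78%.
After the first change, unemployed and labor force both fall by 4.00 → E = 141.54, U = 9.63, labor force = 151.17 million.
After the second change, unemployed falls and employed rises by 1.71; labor force unchanged → E = 143.25, U = 7.92, labor force = 151.17 million.
New unemployment rate = 7.92 / 151.17 = 5.24%.

New unemployment rate ≈ 5.24%.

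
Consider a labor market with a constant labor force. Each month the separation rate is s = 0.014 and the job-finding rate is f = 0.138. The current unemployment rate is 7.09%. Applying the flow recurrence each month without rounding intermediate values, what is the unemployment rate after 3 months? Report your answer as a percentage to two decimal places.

With a fixed labor force, u_{t+1} = u_t + s·(1−u_t) − f·u_t = u_t·(1−s−f) + s.
Here 1−s−f = 0.848 and s = 0.014.
u_1 = 0.070900 × 0.848 + 0.014 = 0.074123.
u_2 = 0.074123 × 0.848 + 0.014 = 0.076856.
u_3 = 0.076856 × 0.848 + 0.014 = 0.079174.

Unemployment rate after three months ≈ 7.92%.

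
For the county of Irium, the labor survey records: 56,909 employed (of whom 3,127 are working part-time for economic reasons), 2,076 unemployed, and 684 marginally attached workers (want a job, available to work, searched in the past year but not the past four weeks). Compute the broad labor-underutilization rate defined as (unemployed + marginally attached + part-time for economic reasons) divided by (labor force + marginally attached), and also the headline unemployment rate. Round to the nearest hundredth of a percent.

Labor force = 56,909 + 2,076 = 58,985.
Numerator = 2,076 + 684 + 3,127 = 5,887.
Denominator = 58,985 + 684 = 59,669.
Broad rate = 5,887 / 59,669 = 9.87%.
Headline unemployment rate = 2,076 / 58,985 = 3.52%.

Broad underutilization rate ≈ 9.87%; headline unemployment rate ≈ 3.52%.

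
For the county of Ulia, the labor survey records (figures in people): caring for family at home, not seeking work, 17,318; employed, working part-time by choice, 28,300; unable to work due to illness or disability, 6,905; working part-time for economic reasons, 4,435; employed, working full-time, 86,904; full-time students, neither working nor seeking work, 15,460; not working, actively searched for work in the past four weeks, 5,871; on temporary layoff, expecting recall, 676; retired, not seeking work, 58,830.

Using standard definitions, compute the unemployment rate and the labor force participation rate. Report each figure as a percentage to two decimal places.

Employed = 28,300 + 4,435 + 86,904 = 119,639 (anyone who worked, including part-time for economic reasons, counts as employed).
Unemployed = 5,871 + 676 = 6,547 (jobless and actively searching, or on temporary layoff).
Labor force = 119,639 + 6,547 = 126,186.
Not in labor force = 17,318 + 6,905 + 15,460 + 58,830 = 98,513 (those not working and not actively searching are outside the labor force).
Civilian working-age population = 126,186 + 98,513 = 224,699.
Unemployment rate = 6,547 / 126,186 = 5.19%.
Labor force participation rate = 126,186 / 224,699 = 56.16%.

Unemployment rate ≈ 5.19%; labor force participation rate ≈ 56.16%.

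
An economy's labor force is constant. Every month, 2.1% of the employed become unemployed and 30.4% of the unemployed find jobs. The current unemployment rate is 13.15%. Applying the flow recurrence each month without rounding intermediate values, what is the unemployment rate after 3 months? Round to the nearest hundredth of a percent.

Unemployment rate after three months ≈ 8.52%.

With a fixed labor force, u_{t+1} = u_t + s·(1−u_t) − f·u_t = u_t·(1−s−f) + s.
Here 1−s−f = 0.675 and s = 0.021.
u_1 = 0.131500 × 0.675 + 0.021 = 0.109763.
u_2 = 0.109763 × 0.675 + 0.021 = 0.095090.
u_3 = 0.095090 × 0.675 + 0.021 = 0.085186.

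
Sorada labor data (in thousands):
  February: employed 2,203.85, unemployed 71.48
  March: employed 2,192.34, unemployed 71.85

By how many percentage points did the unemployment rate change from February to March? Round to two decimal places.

The unemployment rate changed by +0.03 percentage points.

February: labor force = 2,203.85 + 71.48 = 2,275.33; u = 71.48/2,275.33 = 3.14%.
March: labor force = 2,192.34 + 71.85 = 2,264.19; u = 71.85/2,264.19 = 3.17%.
Change = 3.17% − 3.14% = +0.03 pp.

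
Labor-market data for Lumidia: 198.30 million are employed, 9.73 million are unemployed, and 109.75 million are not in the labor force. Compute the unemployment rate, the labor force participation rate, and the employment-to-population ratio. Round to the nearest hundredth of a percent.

Labor force = employed + unemployed = 198.30 + 9.73 = 208.03 million.
Working-age population = 208.03 + 109.75 = 317.78 million.
Unemployment rate = 9.73 / 208.03 = 4.68%.
Labor force participation rate = 208.03 / 317.78 = 65.46%.
Employment-population ratio = 198.30 / 317.78 = 62.40%.

Unemployment rate ≈ 4.68%; labor force participation rate ≈ 65.46%; employment-population ratio ≈ 62.40%.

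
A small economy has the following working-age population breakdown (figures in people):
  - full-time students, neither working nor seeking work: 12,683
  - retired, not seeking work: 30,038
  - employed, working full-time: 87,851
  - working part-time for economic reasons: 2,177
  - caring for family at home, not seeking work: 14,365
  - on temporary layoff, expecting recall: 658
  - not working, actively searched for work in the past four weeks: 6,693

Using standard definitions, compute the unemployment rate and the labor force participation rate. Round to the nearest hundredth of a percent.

Employed = 87,851 + 2,177 = 90,028 (anyone who worked, including part-time for economic reasons, counts as employed).
Unemployed = 658 + 6,693 = 7,351 (jobless and actively searching, or on temporary layoff).
Labor force = 90,028 + 7,351 = 97,379.
Not in labor force = 12,683 + 30,038 + 14,365 = 57,086 (those not working and not actively searching are outside the labor force).
Civilian working-age population = 97,379 + 57,086 = 154,465.
Unemployment rate = 7,351 / 97,379 = 7.55%.
Labor force participation rate = 97,379 / 154,465 = 63.04%.

Unemployment rate ≈ 7.55%; labor force participation rate ≈ 63.04%.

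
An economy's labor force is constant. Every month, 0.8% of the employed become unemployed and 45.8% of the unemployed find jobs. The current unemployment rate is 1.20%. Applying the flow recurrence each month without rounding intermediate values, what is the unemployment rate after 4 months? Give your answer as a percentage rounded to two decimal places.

With a fixed labor force, u_{t+1} = u_t + s·(1−u_t) − f·u_t = u_t·(1−s−f) + s.
Here 1−s−f = 0.534 and s = 0.008.
u_1 = 0.012000 × 0.534 + 0.008 = 0.014408.
u_2 = 0.014408 × 0.534 + 0.008 = 0.015694.
u_3 = 0.015694 × 0.534 + 0.008 = 0.016381.
u_4 = 0.016381 × 0.534 + 0.008 = 0.016747.

Unemployment rate after four months ≈ 1.67%.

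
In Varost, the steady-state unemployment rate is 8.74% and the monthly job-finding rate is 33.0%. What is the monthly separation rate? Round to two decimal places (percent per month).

Separation rate ≈ 3.16% per month.

From u* = s/(s+f): s = u·f/(1−u).
s = 0.0874 × 33.0 / (1 − 0.0874) = 2.8842 / 0.9126 ≈ 3.16% per month.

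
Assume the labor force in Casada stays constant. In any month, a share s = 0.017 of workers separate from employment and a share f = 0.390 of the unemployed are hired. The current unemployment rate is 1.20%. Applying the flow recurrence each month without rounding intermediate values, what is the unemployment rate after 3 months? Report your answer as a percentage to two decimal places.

With a fixed labor force, u_{t+1} = u_t + s·(1−u_t) − f·u_t = u_t·(1−s−f) + s.
Here 1−s−f = 0.593 and s = 0.017.
u_1 = 0.012000 × 0.593 + 0.017 = 0.024116.
u_2 = 0.024116 × 0.593 + 0.017 = 0.031301.
u_3 = 0.031301 × 0.593 + 0.017 = 0.035561.

Unemployment rate after three months ≈ 3.56%.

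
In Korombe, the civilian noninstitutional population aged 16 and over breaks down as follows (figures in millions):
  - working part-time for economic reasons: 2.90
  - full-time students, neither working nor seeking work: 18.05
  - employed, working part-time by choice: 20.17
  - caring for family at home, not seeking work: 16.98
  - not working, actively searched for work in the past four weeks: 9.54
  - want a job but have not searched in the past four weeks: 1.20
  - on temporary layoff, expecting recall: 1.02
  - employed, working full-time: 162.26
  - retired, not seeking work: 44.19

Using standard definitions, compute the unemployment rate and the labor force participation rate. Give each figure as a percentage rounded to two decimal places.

Unemployment rate ≈ 5.39%; labor force participation rate ≈ 70.90%.

Employed = 2.90 + 20.17 + 162.26 = 185.33 million (anyone who worked, including part-time for economic reasons, counts as employed).
Unemployed = 9.54 + 1.02 = 10.56 million (jobless and actively searching, or on temporary layoff).
Labor force = 185.33 + 10.56 = 195.89 million.
Not in labor force = 18.05 + 16.98 + 1.20 + 44.19 = 80.42 million (those not working and not actively searching are outside the labor force — including those who want a job but have given up searching).
Civilian working-age population = 195.89 + 80.42 = 276.31 million.
Unemployment rate = 10.56 / 195.89 = 5.39%.
Labor force participation rate = 195.89 / 276.31 = 70.90%.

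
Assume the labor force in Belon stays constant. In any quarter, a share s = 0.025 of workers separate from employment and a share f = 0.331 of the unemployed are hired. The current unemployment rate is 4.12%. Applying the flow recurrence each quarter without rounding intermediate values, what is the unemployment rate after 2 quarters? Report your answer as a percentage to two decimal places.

With a fixed labor force, u_{t+1} = u_t + s·(1−u_t) − f·u_t = u_t·(1−s−f) + s.
Here 1−s−f = 0.644 and s = 0.025.
u_1 = 0.041200 × 0.644 + 0.025 = 0.051533.
u_2 = 0.051533 × 0.644 + 0.025 = 0.058187.

Unemployment rate after two quarters ≈ 5.82%.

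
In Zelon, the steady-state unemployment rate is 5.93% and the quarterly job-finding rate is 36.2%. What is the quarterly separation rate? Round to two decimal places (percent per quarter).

Separation rate ≈ 2.28% per quarter.

From u* = s/(s+f): s = u·f/(1−u).
s = 0.0593 × 36.2 / (1 − 0.0593) = 2.1467 / 0.9407 ≈ 2.28% per quarter.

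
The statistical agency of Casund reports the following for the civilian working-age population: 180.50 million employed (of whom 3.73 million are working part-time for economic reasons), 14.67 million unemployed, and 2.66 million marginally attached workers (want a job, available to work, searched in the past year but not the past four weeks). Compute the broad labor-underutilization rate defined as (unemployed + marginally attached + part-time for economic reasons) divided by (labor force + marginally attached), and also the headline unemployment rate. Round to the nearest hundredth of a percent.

Labor force = 180.50 + 14.67 = 195.17 million.
Numerator = 14.67 + 2.66 + 3.73 = 21.06 million.
Denominator = 195.17 + 2.66 = 197.83 million.
Broad rate = 21.06 / 197.83 = 10.65%.
Headline unemployment rate = 14.67 / 195.17 = 7.52%.

Broad underutilization rate ≈ 10.65%; headline unemployment rate ≈ 7.52%.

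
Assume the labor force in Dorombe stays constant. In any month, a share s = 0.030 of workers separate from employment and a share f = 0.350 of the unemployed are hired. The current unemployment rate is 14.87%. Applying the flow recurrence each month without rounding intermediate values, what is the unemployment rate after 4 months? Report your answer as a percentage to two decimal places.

With a fixed labor force, u_{t+1} = u_t + s·(1−u_t) − f·u_t = u_t·(1−s−f) + s.
Here 1−s−f = 0.620 and s = 0.030.
u_1 = 0.148700 × 0.620 + 0.030 = 0.122194.
u_2 = 0.122194 × 0.620 + 0.030 = 0.105760.
u_3 = 0.105760 × 0.620 + 0.030 = 0.095571.
u_4 = 0.095571 × 0.620 + 0.030 = 0.089254.

Unemployment rate after four months ≈ 8.93%.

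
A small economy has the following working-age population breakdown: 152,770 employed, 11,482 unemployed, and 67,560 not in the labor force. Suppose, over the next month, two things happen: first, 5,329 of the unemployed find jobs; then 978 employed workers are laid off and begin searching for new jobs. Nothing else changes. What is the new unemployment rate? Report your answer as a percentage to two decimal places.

Initially, labor force = 152,770 + 11,482 = 164,252, so u = 11,482/164,252 = 6.99%.
After the first change, unemployed falls and employed rises by 5,329; labor force unchanged → E = 158,099, U = 6,153, labor force = 164,252.
After the second change, employed falls and unemployed rises by 978; labor force unchanged → E = 157,121, U = 7,131, labor force = 164,252.
New unemployment rate = 7,131 / 164,252 = 4.34%.

New unemployment rate ≈ 4.34%.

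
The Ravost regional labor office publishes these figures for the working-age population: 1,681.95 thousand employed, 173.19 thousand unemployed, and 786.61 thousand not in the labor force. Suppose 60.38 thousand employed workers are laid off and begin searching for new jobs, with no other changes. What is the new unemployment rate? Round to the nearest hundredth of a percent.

Initially, labor force = 1,681.95 + 173.19 = 1,855.14 thousand, so u = 173.19/1,855.14 = 9.34%.
After the change, employed falls and unemployed rises by 60.38; labor force unchanged → E = 1,621.57, U = 233.57, labor force = 1,855.14 thousand.
New unemployment rate = 233.57 / 1,855.14 = 12.59%.

New unemployment rate ≈ 12.59%.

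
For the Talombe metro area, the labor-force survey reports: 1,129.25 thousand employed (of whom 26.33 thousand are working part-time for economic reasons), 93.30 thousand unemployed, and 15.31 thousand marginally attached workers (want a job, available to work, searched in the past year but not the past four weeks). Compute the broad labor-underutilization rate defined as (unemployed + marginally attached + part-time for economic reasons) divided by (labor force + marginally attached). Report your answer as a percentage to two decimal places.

Broad underutilization rate ≈ 10.90%.

Labor force = 1,129.25 + 93.30 = 1,222.55 thousand.
Numerator = 93.30 + 15.31 + 26.33 = 134.94 thousand.
Denominator = 1,222.55 + 15.31 = 1,237.86 thousand.
Broad rate = 134.94 / 1,237.86 = 10.90%.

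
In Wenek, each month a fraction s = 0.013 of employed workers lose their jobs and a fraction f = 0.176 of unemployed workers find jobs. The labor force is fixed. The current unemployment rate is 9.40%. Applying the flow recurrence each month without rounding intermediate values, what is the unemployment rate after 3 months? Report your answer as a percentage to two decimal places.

Unemployment rate after three months ≈ 8.22%.

With a fixed labor force, u_{t+1} = u_t + s·(1−u_t) − f·u_t = u_t·(1−s−f) + s.
Here 1−s−f = 0.811 and s = 0.013.
u_1 = 0.094000 × 0.811 + 0.013 = 0.089234.
u_2 = 0.089234 × 0.811 + 0.013 = 0.085369.
u_3 = 0.085369 × 0.811 + 0.013 = 0.082234.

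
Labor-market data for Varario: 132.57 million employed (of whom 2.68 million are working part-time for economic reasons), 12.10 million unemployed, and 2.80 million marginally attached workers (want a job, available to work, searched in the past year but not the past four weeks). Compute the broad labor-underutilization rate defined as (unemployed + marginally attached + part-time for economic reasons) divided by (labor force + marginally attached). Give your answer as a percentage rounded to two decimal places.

Labor force = 132.57 + 12.10 = 144.67 million.
Numerator = 12.10 + 2.80 + 2.68 = 17.58 million.
Denominator = 144.67 + 2.80 = 147.47 million.
Broad rate = 17.58 / 147.47 = 11.92%.

Broad underutilization rate ≈ 11.92%.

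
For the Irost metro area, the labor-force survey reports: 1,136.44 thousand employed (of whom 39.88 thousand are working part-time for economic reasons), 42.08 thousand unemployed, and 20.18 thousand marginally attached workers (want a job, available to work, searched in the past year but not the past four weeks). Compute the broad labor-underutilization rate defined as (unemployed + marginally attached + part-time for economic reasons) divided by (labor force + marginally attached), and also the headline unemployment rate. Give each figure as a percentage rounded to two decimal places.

Broad underutilization rate ≈ 8.52%; headline unemployment rate ≈ 3.57%.

Labor force = 1,136.44 + 42.08 = 1,178.52 thousand.
Numerator = 42.08 + 20.18 + 39.88 = 102.14 thousand.
Denominator = 1,178.52 + 20.18 = 1,198.70 thousand.
Broad rate = 102.14 / 1,198.70 = 8.52%.
Headline unemployment rate = 42.08 / 1,178.52 = 3.57%.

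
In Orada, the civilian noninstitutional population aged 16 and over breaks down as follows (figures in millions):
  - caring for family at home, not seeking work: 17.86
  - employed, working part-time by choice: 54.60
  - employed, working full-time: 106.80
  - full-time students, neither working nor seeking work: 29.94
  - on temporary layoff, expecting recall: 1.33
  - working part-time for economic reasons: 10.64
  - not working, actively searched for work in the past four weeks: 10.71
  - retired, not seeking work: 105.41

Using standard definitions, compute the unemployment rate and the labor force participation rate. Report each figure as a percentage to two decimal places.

Employed = 54.60 + 106.80 + 10.64 = 172.04 million (anyone who worked, including part-time for economic reasons, counts as employed).
Unemployed = 1.33 + 10.71 = 12.04 million (jobless and actively searching, or on temporary layoff).
Labor force = 172.04 + 12.04 = 184.08 million.
Not in labor force = 17.86 + 29.94 + 105.41 = 153.21 million (those not working and not actively searching are outside the labor force).
Civilian working-age population = 184.08 + 153.21 = 337.29 million.
Unemployment rate = 12.04 / 184.08 = 6.54%.
Labor force participation rate = 184.08 / 337.29 = 54.58%.

Unemployment rate ≈ 6.54%; labor force participation rate ≈ 54.58%.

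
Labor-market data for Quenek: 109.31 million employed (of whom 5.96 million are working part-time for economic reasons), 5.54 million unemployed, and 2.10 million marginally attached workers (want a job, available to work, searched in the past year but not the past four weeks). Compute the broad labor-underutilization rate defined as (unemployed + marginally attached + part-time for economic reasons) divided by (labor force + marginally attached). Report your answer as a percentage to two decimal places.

Broad underutilization rate ≈ 11.63%.

Labor force = 109.31 + 5.54 = 114.85 million.
Numerator = 5.54 + 2.10 + 5.96 = 13.60 million.
Denominator = 114.85 + 2.10 = 116.95 million.
Broad rate = 13.60 / 116.95 = 11.63%.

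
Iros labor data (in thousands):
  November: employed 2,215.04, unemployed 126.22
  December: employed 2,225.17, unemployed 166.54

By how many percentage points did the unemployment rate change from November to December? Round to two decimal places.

November: labor force = 2,215.04 + 126.22 = 2,341.26; u = 126.22/2,341.26 = 5.39%.
December: labor force = 2,225.17 + 166.54 = 2,391.71; u = 166.54/2,391.71 = 6.96%.
Change = 6.96% − 5.39% = +1.57 pp.

The unemployment rate changed by +1.57 percentage points.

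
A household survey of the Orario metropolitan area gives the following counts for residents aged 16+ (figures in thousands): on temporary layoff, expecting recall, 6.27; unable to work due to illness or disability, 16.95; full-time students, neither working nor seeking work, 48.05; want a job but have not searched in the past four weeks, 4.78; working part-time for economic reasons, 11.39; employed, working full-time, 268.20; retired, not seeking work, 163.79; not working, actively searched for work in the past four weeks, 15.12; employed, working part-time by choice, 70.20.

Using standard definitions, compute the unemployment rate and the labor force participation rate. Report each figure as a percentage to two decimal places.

Employed = 11.39 + 268.20 + 70.20 = 349.79 thousand (anyone who worked, including part-time for economic reasons, counts as employed).
Unemployed = 6.27 + 15.12 = 21.39 thousand (jobless and actively searching, or on temporary layoff).
Labor force = 349.79 + 21.39 = 371.18 thousand.
Not in labor force = 16.95 + 48.05 + 4.78 + 163.79 = 233.57 thousand (those not working and not actively searching are outside the labor force — including those who want a job but have given up searching).
Civilian working-age population = 371.18 + 233.57 = 604.75 thousand.
Unemployment rate = 21.39 / 371.18 = 5.76%.
Labor force participation rate = 371.18 / 604.75 = 61.38%.

Unemployment rate ≈ 5.76%; labor force participation rate ≈ 61.38%.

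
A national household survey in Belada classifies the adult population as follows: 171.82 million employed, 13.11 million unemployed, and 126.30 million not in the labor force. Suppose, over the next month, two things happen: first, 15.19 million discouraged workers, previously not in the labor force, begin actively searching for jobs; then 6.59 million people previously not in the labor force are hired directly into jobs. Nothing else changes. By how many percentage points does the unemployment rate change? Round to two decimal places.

Initially, labor force = 171.82 + 13.11 = 184.93 million, so u = 13.11/184.93 = 7.09%.
After the first change, unemployed and labor force both rise by 15.19 → E = 171.82, U = 28.30, labor force = 200.12 million.
After the second change, employed and labor force both rise by 6.59; unemployed unchanged → E = 178.41, U = 28.30, labor force = 206.71 million.
New unemployment rate = 28.30 / 206.71 = 13.69%.
Change = 13.69% − 7.09% = +6.60 percentage points.

The unemployment rate changes by +6.60 percentage points.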